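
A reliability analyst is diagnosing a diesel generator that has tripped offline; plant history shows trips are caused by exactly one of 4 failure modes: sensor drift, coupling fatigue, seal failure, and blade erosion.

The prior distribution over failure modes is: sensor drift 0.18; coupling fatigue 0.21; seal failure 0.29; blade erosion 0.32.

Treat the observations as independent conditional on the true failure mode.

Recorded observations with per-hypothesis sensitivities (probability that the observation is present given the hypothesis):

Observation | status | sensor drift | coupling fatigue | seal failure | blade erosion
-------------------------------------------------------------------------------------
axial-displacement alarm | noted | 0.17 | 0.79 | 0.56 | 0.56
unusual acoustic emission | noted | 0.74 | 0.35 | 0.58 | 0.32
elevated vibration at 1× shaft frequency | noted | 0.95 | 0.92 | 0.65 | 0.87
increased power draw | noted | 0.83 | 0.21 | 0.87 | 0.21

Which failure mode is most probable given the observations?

For each hypothesis, the unnormalized posterior weight is prior × product of the observation likelihoods:
  sensor drift: 0.18 × 0.17 × 0.74 × 0.95 × 0.83 = 0.017855
  coupling fatigue: 0.21 × 0.79 × 0.35 × 0.92 × 0.21 = 0.011218
  seal failure: 0.29 × 0.56 × 0.58 × 0.65 × 0.87 = 0.053266
  blade erosion: 0.32 × 0.56 × 0.32 × 0.87 × 0.21 = 0.010477
The unnormalized weights sum to 0.092815.
P(sensor drift | evidence) ≈ 0.017855 / 0.092815 ≈ 0.192
P(coupling fatigue | evidence) ≈ 0.011218 / 0.092815 ≈ 0.121
P(seal failure | evidence) ≈ 0.053266 / 0.092815 ≈ 0.574
P(blade erosion | evidence) ≈ 0.010477 / 0.092815 ≈ 0.113
The largest is 0.574, so seal failure is most probable.

seal failure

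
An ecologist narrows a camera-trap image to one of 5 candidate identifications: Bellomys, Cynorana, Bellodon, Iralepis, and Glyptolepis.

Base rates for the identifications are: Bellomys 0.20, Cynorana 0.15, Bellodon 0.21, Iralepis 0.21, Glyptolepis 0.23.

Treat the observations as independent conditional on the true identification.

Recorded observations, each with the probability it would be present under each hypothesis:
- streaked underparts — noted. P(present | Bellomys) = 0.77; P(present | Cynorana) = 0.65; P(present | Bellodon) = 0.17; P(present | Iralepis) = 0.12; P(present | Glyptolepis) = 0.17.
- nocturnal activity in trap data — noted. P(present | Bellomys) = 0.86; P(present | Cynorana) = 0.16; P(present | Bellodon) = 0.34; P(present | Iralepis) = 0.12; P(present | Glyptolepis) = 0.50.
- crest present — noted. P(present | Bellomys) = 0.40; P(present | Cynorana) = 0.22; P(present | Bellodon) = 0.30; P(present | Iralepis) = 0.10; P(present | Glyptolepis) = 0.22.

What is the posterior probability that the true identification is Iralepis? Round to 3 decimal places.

0.005

By Bayes' rule with conditional independence, the unnormalized weight for each hypothesis is prior × ∏ likelihoods:
  Bellomys: 0.20 × 0.77 × 0.86 × 0.40 = 0.052976
  Cynorana: 0.15 × 0.65 × 0.16 × 0.22 = 0.003432
  Bellodon: 0.21 × 0.17 × 0.34 × 0.30 = 0.0036414
  Iralepis: 0.21 × 0.12 × 0.12 × 0.10 = 0.0003024
  Glyptolepis: 0.23 × 0.17 × 0.50 × 0.22 = 0.004301
Normalizing constant Z = 0.052976 + 0.003432 + 0.0036414 + 0.0003024 + 0.004301 = 0.064653.
P(Iralepis | evidence) = 0.0003024 / 0.064653 ≈ 0.005.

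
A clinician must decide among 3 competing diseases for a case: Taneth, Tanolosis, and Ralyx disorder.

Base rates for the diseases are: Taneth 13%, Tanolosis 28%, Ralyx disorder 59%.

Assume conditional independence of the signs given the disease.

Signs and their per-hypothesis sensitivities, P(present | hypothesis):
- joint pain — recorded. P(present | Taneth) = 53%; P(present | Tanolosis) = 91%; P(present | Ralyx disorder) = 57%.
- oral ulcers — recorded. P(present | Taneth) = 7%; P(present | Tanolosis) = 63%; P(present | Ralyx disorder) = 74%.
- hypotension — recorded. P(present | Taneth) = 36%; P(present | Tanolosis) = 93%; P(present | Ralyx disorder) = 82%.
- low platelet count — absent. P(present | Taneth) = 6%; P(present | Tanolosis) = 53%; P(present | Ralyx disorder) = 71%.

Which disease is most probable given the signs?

Tanolosis

By Bayes' rule with conditional independence, the unnormalized weight for each hypothesis is prior × ∏ likelihoods (using 1 − P(present | H) for each absent sign):
  Taneth: 0.13 × 0.53 × 0.07 × 0.36 × (1 − 0.06) = 0.0016321
  Tanolosis: 0.28 × 0.91 × 0.63 × 0.93 × (1 − 0.53) = 0.070165
  Ralyx disorder: 0.59 × 0.57 × 0.74 × 0.82 × (1 − 0.71) = 0.059179
The unnormalized weights sum to 0.13098.
P(Taneth | evidence) ≈ 0.0016321 / 0.13098 ≈ 0.012
P(Tanolosis | evidence) ≈ 0.070165 / 0.13098 ≈ 0.536
P(Ralyx disorder | evidence) ≈ 0.059179 / 0.13098 ≈ 0.452
The largest is 0.536, so Tanolosis is most probable.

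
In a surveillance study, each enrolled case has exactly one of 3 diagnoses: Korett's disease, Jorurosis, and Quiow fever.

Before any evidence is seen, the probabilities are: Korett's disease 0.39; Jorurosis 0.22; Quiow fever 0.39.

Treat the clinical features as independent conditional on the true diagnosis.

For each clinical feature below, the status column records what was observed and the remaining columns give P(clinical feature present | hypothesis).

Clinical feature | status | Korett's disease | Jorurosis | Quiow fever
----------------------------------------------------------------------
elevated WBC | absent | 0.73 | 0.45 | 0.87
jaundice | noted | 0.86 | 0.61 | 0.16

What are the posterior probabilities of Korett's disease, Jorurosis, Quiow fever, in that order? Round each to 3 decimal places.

0.525, 0.428, 0.047

Multiply each prior by the joint likelihood of the clinical feature pattern (using 1 − P(present | H) for each absent clinical feature):
  Korett's disease: 0.39 × (1 − 0.73) × 0.86 = 0.090558
  Jorurosis: 0.22 × (1 − 0.45) × 0.61 = 0.07381
  Quiow fever: 0.39 × (1 − 0.87) × 0.16 = 0.008112
Normalizing constant Z = 0.090558 + 0.07381 + 0.008112 = 0.17248.
P(Korett's disease | evidence) = 0.090558 / 0.17248 ≈ 0.525
P(Jorurosis | evidence) = 0.07381 / 0.17248 ≈ 0.428
P(Quiow fever | evidence) = 0.008112 / 0.17248 ≈ 0.047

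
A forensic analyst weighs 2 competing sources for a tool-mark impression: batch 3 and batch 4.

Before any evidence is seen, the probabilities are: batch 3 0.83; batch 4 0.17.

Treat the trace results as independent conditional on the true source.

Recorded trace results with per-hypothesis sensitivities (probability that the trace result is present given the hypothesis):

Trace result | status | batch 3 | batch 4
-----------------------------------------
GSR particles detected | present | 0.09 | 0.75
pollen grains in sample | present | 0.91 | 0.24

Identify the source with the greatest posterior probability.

batch 3

For each hypothesis, the unnormalized posterior weight is prior × product of the trace result likelihoods:
  batch 3: 0.83 × 0.09 × 0.91 = 0.067977
  batch 4: 0.17 × 0.75 × 0.24 = 0.0306
Normalizing constant Z = 0.067977 + 0.0306 = 0.098577.
P(batch 3 | evidence) ≈ 0.067977 / 0.098577 ≈ 0.690
P(batch 4 | evidence) ≈ 0.0306 / 0.098577 ≈ 0.310
The largest is 0.690, so batch 3 is most probable.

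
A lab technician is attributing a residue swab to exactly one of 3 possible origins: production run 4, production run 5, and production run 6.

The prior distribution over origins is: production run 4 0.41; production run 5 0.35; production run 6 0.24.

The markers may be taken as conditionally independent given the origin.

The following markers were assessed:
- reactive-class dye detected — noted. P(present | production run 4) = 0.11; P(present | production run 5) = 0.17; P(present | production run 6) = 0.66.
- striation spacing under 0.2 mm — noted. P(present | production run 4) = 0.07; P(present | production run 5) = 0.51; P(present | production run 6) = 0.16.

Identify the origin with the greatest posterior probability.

production run 5

For each hypothesis, the unnormalized posterior weight is prior × product of the marker likelihoods:
  production run 4: 0.41 × 0.11 × 0.07 = 0.003157
  production run 5: 0.35 × 0.17 × 0.51 = 0.030345
  production run 6: 0.24 × 0.66 × 0.16 = 0.025344
Marginal likelihood of the evidence = 0.058846.
P(production run 4 | evidence) ≈ 0.003157 / 0.058846 ≈ 0.054
P(production run 5 | evidence) ≈ 0.030345 / 0.058846 ≈ 0.516
P(production run 6 | evidence) ≈ 0.025344 / 0.058846 ≈ 0.431
The largest is 0.516, so production run 5 is most probable.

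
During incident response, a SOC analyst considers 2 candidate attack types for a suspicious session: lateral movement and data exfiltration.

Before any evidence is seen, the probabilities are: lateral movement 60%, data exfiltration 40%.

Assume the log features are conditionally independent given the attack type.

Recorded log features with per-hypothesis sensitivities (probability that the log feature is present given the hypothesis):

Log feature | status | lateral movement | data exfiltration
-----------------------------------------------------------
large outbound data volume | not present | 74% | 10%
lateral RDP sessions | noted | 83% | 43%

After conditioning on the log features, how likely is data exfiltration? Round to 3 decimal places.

0.545

Multiply each prior by the joint likelihood of the log feature pattern (using 1 − P(present | H) for each absent log feature):
  lateral movement: 0.60 × (1 − 0.74) × 0.83 = 0.12948
  data exfiltration: 0.40 × (1 − 0.10) × 0.43 = 0.1548
Marginal likelihood of the evidence = 0.28428.
P(data exfiltration | evidence) = 0.1548 / 0.28428 ≈ 0.545.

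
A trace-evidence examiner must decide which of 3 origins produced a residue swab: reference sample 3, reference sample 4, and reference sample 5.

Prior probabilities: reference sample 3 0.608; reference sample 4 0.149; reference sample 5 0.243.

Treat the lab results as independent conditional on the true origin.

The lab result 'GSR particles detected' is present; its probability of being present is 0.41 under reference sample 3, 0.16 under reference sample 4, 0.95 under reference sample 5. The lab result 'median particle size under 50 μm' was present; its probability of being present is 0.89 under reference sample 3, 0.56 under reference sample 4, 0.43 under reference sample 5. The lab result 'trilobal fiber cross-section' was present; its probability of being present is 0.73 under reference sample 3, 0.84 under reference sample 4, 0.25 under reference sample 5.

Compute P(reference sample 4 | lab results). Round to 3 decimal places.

0.057

By Bayes' rule with conditional independence, the unnormalized weight for each hypothesis is prior × ∏ likelihoods:
  reference sample 3: 0.608 × 0.41 × 0.89 × 0.73 = 0.16196
  reference sample 4: 0.149 × 0.16 × 0.56 × 0.84 = 0.011214
  reference sample 5: 0.243 × 0.95 × 0.43 × 0.25 = 0.024816
The unnormalized weights sum to 0.19799.
P(reference sample 4 | evidence) = 0.011214 / 0.19799 ≈ 0.057.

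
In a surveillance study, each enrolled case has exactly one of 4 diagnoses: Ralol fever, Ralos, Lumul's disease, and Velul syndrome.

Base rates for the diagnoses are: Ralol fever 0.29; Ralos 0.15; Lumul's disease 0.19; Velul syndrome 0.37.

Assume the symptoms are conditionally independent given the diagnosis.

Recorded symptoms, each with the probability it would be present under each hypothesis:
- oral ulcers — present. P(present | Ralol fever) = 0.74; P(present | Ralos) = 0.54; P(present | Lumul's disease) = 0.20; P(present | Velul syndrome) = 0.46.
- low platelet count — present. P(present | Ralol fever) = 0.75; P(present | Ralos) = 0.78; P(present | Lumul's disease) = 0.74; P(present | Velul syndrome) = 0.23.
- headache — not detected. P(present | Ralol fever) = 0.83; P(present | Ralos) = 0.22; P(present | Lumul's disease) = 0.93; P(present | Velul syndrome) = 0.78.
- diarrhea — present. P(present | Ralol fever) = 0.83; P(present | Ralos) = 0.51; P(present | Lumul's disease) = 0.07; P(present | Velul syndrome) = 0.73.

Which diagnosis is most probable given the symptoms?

Multiply each prior by the joint likelihood of the symptom pattern (using 1 − P(present | H) for each absent symptom):
  Ralol fever: 0.29 × 0.74 × 0.75 × (1 − 0.83) × 0.83 = 0.02271
  Ralos: 0.15 × 0.54 × 0.78 × (1 − 0.22) × 0.51 = 0.025133
  Lumul's disease: 0.19 × 0.20 × 0.74 × (1 − 0.93) × 0.07 = 0.00013779
  Velul syndrome: 0.37 × 0.46 × 0.23 × (1 − 0.78) × 0.73 = 0.0062868
Marginal likelihood of the evidence = 0.054268.
P(Ralol fever | evidence) ≈ 0.02271 / 0.054268 ≈ 0.418
P(Ralos | evidence) ≈ 0.025133 / 0.054268 ≈ 0.463
P(Lumul's disease | evidence) ≈ 0.00013779 / 0.054268 ≈ 0.003
P(Velul syndrome | evidence) ≈ 0.0062868 / 0.054268 ≈ 0.116
The largest is 0.463, so Ralos is most probable.

Ralos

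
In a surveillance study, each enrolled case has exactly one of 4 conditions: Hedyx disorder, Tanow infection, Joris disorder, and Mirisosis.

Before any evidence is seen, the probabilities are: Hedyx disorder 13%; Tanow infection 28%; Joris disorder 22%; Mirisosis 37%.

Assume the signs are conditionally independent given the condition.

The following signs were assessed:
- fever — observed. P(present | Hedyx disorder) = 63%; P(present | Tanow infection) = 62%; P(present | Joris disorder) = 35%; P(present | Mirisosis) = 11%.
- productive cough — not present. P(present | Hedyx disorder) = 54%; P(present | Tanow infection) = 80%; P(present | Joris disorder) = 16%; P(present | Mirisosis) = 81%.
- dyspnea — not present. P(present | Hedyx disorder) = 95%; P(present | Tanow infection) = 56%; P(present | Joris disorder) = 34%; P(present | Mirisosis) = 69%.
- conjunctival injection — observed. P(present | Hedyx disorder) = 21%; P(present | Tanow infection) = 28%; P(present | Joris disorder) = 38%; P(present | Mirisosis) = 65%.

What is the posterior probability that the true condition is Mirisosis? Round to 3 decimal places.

0.069

Multiply each prior by the joint likelihood of the sign pattern (using 1 − P(present | H) for each absent sign):
  Hedyx disorder: 0.13 × 0.63 × (1 − 0.54) × (1 − 0.95) × 0.21 = 0.00039558
  Tanow infection: 0.28 × 0.62 × (1 − 0.80) × (1 − 0.56) × 0.28 = 0.0042775
  Joris disorder: 0.22 × 0.35 × (1 − 0.16) × (1 − 0.34) × 0.38 = 0.016222
  Mirisosis: 0.37 × 0.11 × (1 − 0.81) × (1 − 0.69) × 0.65 = 0.0015582
Marginal likelihood of the evidence = 0.022453.
P(Mirisosis | evidence) = 0.0015582 / 0.022453 ≈ 0.069.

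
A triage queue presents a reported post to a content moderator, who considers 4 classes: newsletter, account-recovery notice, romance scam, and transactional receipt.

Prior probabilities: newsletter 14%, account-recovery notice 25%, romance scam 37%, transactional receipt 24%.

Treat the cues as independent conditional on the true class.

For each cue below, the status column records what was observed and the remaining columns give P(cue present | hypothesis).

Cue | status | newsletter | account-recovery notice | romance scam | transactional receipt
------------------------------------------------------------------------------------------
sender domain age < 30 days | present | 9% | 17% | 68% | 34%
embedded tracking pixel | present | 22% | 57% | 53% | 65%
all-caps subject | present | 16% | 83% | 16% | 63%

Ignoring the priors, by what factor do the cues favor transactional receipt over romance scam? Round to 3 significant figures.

Joint likelihood of the cue pattern under each hypothesis:
  transactional receipt: 0.34 × 0.65 × 0.63 = 0.13923
  romance scam: 0.68 × 0.53 × 0.16 = 0.057664
Bayes factor = 0.13923 / 0.057664 ≈ 2.41

2.41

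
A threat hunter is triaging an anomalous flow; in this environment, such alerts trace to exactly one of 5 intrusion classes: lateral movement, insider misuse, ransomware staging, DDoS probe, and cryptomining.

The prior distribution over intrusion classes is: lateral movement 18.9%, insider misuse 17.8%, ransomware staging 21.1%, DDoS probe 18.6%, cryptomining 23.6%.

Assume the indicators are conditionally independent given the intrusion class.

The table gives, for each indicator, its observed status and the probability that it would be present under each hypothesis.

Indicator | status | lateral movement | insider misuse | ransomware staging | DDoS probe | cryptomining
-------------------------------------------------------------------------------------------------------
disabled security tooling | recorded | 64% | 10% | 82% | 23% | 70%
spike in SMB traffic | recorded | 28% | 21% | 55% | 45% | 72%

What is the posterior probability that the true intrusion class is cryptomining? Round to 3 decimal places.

For each hypothesis, the unnormalized posterior weight is prior × product of the indicator likelihoods:
  lateral movement: 0.189 × 0.64 × 0.28 = 0.033869
  insider misuse: 0.178 × 0.10 × 0.21 = 0.003738
  ransomware staging: 0.211 × 0.82 × 0.55 = 0.095161
  DDoS probe: 0.186 × 0.23 × 0.45 = 0.019251
  cryptomining: 0.236 × 0.70 × 0.72 = 0.11894
The unnormalized weights sum to 0.27096.
P(cryptomining | evidence) = 0.11894 / 0.27096 ≈ 0.439.

0.439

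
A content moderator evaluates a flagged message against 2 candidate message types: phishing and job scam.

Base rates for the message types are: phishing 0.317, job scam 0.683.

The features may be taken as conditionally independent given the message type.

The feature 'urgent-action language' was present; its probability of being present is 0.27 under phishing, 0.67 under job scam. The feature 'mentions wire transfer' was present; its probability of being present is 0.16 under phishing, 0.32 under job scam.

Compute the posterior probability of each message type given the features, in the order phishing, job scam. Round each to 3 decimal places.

Multiply each prior by the joint likelihood of the feature pattern:
  phishing: 0.317 × 0.27 × 0.16 = 0.013694
  job scam: 0.683 × 0.67 × 0.32 = 0.14644
Normalizing constant Z = 0.013694 + 0.14644 = 0.16013.
P(phishing | evidence) = 0.013694 / 0.16013 ≈ 0.086
P(job scam | evidence) = 0.14644 / 0.16013 ≈ 0.914

0.086, 0.914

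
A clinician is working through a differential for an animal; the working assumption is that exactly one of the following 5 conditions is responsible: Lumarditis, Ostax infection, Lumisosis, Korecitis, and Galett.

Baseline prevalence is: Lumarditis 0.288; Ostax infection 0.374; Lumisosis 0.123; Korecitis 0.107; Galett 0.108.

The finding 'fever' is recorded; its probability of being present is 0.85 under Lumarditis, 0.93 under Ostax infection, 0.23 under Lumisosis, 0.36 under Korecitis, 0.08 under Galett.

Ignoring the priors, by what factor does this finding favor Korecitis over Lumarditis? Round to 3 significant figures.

Likelihood of this finding under each hypothesis:
  Korecitis: 0.36
  Lumarditis: 0.85
Bayes factor = 0.36 / 0.85 ≈ 0.424

0.424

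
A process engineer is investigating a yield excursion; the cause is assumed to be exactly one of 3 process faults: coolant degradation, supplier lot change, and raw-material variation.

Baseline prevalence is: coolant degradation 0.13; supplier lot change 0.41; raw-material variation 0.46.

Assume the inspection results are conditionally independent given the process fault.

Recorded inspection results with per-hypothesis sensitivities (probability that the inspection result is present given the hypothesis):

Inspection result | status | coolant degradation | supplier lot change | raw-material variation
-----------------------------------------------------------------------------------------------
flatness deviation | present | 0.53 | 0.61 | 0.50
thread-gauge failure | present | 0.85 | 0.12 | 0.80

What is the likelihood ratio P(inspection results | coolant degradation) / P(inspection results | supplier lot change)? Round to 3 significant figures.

6.15

Take the product of per-inspection result likelihoods under each hypothesis, then divide.
  coolant degradation: 0.53 × 0.85 = 0.4505
  supplier lot change: 0.61 × 0.12 = 0.0732
Bayes factor = 0.4505 / 0.0732 ≈ 6.15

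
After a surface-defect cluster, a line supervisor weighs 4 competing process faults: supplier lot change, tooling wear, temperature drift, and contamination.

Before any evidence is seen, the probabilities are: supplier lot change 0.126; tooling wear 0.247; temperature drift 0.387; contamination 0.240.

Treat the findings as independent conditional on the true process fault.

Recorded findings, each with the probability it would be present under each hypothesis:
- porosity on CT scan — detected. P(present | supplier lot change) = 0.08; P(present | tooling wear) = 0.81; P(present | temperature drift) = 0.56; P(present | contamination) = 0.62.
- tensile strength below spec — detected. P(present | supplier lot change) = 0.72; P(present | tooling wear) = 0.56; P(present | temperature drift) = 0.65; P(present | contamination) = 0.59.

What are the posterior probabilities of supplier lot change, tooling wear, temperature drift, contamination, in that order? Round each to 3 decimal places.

0.021, 0.322, 0.405, 0.252

By Bayes' rule with conditional independence, the unnormalized weight for each hypothesis is prior × ∏ likelihoods:
  supplier lot change: 0.126 × 0.08 × 0.72 = 0.0072576
  tooling wear: 0.247 × 0.81 × 0.56 = 0.11204
  temperature drift: 0.387 × 0.56 × 0.65 = 0.14087
  contamination: 0.240 × 0.62 × 0.59 = 0.087792
Marginal likelihood of the evidence = 0.34796.
P(supplier lot change | evidence) = 0.0072576 / 0.34796 ≈ 0.021
P(tooling wear | evidence) = 0.11204 / 0.34796 ≈ 0.322
P(temperature drift | evidence) = 0.14087 / 0.34796 ≈ 0.405
P(contamination | evidence) = 0.087792 / 0.34796 ≈ 0.252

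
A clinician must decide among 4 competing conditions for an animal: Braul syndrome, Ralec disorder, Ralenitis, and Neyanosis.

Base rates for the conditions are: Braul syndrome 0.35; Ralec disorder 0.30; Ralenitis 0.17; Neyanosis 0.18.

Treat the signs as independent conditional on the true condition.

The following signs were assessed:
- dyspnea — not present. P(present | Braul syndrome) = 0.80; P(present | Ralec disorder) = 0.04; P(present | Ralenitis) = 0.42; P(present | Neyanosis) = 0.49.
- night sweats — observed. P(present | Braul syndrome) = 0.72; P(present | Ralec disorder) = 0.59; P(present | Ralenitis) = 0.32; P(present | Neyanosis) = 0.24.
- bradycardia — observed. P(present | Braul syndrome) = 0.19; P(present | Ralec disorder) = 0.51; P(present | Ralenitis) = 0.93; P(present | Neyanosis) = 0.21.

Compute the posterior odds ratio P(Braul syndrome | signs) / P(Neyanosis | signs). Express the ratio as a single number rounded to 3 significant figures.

The normalizing constant cancels in an odds ratio, so compute prior × likelihood for the two hypotheses only (using 1 − P(present | H) for each absent sign):
  Braul syndrome: 0.35 × (1 − 0.80) × 0.72 × 0.19 = 0.009576
  Neyanosis: 0.18 × (1 − 0.49) × 0.24 × 0.21 = 0.0046267
Posterior odds = 0.009576 / 0.0046267 ≈ 2.07.

2.07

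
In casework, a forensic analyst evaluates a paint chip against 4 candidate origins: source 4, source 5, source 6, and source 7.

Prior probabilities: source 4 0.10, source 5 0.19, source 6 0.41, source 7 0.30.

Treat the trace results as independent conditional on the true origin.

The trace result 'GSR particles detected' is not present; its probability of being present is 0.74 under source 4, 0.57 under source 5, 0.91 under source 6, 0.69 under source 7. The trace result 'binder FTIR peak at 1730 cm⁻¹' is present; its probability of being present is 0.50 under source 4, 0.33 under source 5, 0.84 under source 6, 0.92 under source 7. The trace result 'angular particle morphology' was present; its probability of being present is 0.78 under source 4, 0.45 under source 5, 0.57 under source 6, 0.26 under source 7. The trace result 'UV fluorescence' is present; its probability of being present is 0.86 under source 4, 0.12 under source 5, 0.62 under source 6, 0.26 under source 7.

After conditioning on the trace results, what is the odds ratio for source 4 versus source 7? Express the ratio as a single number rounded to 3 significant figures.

Unnormalized posterior weight (prior times the trace result likelihoods) for each of the two hypotheses (using 1 − P(present | H) for each absent trace result):
  source 4: 0.10 × (1 − 0.74) × 0.50 × 0.78 × 0.86 = 0.0087204
  source 7: 0.30 × (1 − 0.69) × 0.92 × 0.26 × 0.26 = 0.0057839
Posterior odds = 0.0087204 / 0.0057839 ≈ 1.51.

1.51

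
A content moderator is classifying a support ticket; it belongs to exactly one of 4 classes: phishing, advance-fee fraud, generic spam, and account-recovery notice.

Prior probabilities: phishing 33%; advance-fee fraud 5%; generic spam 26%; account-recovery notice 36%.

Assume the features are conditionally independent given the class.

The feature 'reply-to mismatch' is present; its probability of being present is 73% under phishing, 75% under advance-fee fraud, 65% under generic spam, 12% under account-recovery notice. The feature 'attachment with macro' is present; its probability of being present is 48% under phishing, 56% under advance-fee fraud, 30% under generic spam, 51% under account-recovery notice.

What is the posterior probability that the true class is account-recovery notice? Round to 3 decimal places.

For each hypothesis, the unnormalized posterior weight is prior × product of the feature likelihoods:
  phishing: 0.33 × 0.73 × 0.48 = 0.11563
  advance-fee fraud: 0.05 × 0.75 × 0.56 = 0.021
  generic spam: 0.26 × 0.65 × 0.30 = 0.0507
  account-recovery notice: 0.36 × 0.12 × 0.51 = 0.022032
Marginal likelihood of the evidence = 0.20936.
P(account-recovery notice | evidence) = 0.022032 / 0.20936 ≈ 0.105.

0.105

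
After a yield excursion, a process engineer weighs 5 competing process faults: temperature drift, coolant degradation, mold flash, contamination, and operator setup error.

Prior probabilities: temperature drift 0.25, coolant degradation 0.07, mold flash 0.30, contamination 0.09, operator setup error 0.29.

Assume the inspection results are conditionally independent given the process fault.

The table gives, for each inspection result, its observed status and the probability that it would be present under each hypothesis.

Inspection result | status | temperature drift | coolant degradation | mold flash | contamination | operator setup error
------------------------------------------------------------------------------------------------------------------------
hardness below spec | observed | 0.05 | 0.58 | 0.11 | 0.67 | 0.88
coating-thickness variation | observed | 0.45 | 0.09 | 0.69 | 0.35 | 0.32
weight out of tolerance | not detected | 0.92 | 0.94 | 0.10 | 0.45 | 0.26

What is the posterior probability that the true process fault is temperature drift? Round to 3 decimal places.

0.005

Multiply each prior by the joint likelihood of the inspection result pattern (using 1 − P(present | H) for each absent inspection result):
  temperature drift: 0.25 × 0.05 × 0.45 × (1 − 0.92) = 0.00045
  coolant degradation: 0.07 × 0.58 × 0.09 × (1 − 0.94) = 0.00021924
  mold flash: 0.30 × 0.11 × 0.69 × (1 − 0.10) = 0.020493
  contamination: 0.09 × 0.67 × 0.35 × (1 − 0.45) = 0.011608
  operator setup error: 0.29 × 0.88 × 0.32 × (1 − 0.26) = 0.060431
Normalizing constant Z = 0.00045 + 0.00021924 + 0.020493 + 0.011608 + 0.060431 = 0.093201.
P(temperature drift | evidence) = 0.00045 / 0.093201 ≈ 0.005.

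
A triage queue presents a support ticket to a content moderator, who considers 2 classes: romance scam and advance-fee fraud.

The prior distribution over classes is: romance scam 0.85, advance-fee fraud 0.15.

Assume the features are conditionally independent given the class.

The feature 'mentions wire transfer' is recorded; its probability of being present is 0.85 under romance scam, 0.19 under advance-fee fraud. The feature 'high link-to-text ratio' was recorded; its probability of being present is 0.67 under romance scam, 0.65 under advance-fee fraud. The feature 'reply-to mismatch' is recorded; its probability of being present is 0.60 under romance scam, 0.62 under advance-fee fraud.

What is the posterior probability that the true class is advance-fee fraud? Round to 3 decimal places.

0.038

For each hypothesis, the unnormalized posterior weight is prior × product of the feature likelihoods:
  romance scam: 0.85 × 0.85 × 0.67 × 0.60 = 0.29044
  advance-fee fraud: 0.15 × 0.19 × 0.65 × 0.62 = 0.011485
Marginal likelihood of the evidence = 0.30193.
P(advance-fee fraud | evidence) = 0.011485 / 0.30193 ≈ 0.038.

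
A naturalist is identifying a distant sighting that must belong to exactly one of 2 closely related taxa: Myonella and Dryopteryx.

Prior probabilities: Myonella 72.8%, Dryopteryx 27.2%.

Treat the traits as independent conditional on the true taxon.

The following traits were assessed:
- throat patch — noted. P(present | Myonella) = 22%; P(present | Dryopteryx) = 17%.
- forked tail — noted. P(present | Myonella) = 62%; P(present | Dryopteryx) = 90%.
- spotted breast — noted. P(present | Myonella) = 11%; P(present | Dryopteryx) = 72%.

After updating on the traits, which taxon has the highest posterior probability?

Multiply each prior by the joint likelihood of the trait pattern:
  Myonella: 0.728 × 0.22 × 0.62 × 0.11 = 0.010923
  Dryopteryx: 0.272 × 0.17 × 0.90 × 0.72 = 0.029964
The unnormalized weights sum to 0.040886.
P(Myonella | evidence) ≈ 0.010923 / 0.040886 ≈ 0.267
P(Dryopteryx | evidence) ≈ 0.029964 / 0.040886 ≈ 0.733
The largest is 0.733, so Dryopteryx is most probable.

Dryopteryx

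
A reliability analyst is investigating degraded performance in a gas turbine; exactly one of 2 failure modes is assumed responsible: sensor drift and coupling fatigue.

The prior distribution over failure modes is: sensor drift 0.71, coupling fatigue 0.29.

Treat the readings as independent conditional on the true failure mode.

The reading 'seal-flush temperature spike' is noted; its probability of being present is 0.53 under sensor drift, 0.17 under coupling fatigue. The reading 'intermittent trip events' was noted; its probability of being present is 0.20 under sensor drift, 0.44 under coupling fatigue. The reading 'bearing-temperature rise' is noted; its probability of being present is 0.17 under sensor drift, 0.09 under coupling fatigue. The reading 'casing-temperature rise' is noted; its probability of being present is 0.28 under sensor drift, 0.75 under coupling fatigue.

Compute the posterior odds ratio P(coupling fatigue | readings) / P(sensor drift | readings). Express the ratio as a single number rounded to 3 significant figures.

0.409

Posterior odds equal prior odds times the likelihood ratio; only the two competing hypotheses matter.
  coupling fatigue: 0.29 × 0.17 × 0.44 × 0.09 × 0.75 = 0.0014642
  sensor drift: 0.71 × 0.53 × 0.20 × 0.17 × 0.28 = 0.0035824
Odds(coupling fatigue : sensor drift) = 0.0014642 / 0.0035824 ≈ 0.409.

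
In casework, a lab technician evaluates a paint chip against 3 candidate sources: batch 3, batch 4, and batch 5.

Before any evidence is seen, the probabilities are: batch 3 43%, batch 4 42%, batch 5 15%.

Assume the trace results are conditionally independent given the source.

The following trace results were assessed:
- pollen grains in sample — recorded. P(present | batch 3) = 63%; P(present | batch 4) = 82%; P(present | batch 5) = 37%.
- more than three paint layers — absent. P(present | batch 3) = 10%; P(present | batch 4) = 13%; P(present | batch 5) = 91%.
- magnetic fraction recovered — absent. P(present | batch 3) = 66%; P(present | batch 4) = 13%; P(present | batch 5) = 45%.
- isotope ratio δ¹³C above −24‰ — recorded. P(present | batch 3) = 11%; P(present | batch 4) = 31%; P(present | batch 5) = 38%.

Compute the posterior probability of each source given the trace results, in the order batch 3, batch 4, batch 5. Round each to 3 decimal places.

0.100, 0.888, 0.011

By Bayes' rule with conditional independence, the unnormalized weight for each hypothesis is prior × ∏ likelihoods (using 1 − P(present | H) for each absent trace result):
  batch 3: 0.43 × 0.63 × (1 − 0.10) × (1 − 0.66) × 0.11 = 0.0091185
  batch 4: 0.42 × 0.82 × (1 − 0.13) × (1 − 0.13) × 0.31 = 0.08081
  batch 5: 0.15 × 0.37 × (1 − 0.91) × (1 − 0.45) × 0.38 = 0.001044
Normalizing constant Z = 0.0091185 + 0.08081 + 0.001044 = 0.090972.
P(batch 3 | evidence) = 0.0091185 / 0.090972 ≈ 0.100
P(batch 4 | evidence) = 0.08081 / 0.090972 ≈ 0.888
P(batch 5 | evidence) = 0.001044 / 0.090972 ≈ 0.011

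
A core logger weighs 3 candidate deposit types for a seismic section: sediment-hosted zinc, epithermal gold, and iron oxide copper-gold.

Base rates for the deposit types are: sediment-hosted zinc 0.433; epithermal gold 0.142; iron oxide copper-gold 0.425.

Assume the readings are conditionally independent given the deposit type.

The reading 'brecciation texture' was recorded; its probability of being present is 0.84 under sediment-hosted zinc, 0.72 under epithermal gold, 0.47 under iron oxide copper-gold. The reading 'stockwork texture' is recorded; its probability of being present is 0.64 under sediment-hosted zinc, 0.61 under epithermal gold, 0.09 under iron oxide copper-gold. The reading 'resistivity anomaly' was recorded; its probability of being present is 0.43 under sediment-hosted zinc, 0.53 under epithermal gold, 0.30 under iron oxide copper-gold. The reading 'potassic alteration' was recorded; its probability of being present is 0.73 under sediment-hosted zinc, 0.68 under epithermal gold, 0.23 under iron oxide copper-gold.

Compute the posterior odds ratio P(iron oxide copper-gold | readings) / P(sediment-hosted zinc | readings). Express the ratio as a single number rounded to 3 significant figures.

Unnormalized posterior weight (prior times the reading likelihoods) for each of the two hypotheses:
  iron oxide copper-gold: 0.425 × 0.47 × 0.09 × 0.30 × 0.23 = 0.0012404
  sediment-hosted zinc: 0.433 × 0.84 × 0.64 × 0.43 × 0.73 = 0.07307
Posterior odds = 0.0012404 / 0.07307 ≈ 0.0170.

0.0170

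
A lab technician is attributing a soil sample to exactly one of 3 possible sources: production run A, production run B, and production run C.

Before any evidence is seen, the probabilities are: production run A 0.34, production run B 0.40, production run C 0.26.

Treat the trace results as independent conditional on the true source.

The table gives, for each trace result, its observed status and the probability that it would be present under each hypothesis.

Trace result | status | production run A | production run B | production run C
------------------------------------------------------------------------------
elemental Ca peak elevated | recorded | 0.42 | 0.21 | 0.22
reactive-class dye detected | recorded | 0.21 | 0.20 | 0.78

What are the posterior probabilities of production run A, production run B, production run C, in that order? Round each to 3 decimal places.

For each hypothesis, the unnormalized posterior weight is prior × product of the trace result likelihoods:
  production run A: 0.34 × 0.42 × 0.21 = 0.029988
  production run B: 0.40 × 0.21 × 0.20 = 0.0168
  production run C: 0.26 × 0.22 × 0.78 = 0.044616
Normalizing constant Z = 0.029988 + 0.0168 + 0.044616 = 0.091404.
P(production run A | evidence) = 0.029988 / 0.091404 ≈ 0.328
P(production run B | evidence) = 0.0168 / 0.091404 ≈ 0.184
P(production run C | evidence) = 0.044616 / 0.091404 ≈ 0.488

0.328, 0.184, 0.488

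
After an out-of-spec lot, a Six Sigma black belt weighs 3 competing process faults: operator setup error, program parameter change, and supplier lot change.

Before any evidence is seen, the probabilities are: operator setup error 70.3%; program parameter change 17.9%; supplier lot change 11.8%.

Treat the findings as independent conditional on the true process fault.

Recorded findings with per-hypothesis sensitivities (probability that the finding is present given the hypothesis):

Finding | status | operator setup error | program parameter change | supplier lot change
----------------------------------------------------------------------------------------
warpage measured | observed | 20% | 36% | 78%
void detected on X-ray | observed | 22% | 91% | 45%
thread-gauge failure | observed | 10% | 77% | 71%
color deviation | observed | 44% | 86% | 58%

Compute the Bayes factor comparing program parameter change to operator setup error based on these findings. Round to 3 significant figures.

The Bayes factor is the ratio of the joint likelihoods of the evidence pattern under the two hypotheses.
  program parameter change: 0.36 × 0.91 × 0.77 × 0.86 = 0.21694
  operator setup error: 0.20 × 0.22 × 0.10 × 0.44 = 0.001936
Bayes factor = 0.21694 / 0.001936 ≈ 112

112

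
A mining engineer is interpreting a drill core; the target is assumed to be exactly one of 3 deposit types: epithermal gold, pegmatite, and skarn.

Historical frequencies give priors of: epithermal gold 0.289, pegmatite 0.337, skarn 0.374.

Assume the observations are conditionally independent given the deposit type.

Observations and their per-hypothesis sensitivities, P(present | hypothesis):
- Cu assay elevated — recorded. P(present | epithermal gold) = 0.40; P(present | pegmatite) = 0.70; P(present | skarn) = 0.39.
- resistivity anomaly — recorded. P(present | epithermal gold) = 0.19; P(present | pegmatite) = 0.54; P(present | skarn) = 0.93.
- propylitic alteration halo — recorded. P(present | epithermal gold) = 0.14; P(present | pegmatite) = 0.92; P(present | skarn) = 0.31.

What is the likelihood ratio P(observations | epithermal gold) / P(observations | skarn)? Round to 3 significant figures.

0.0946

The Bayes factor is the ratio of the joint likelihoods of the evidence pattern under the two hypotheses.
  epithermal gold: 0.40 × 0.19 × 0.14 = 0.01064
  skarn: 0.39 × 0.93 × 0.31 = 0.11244
Bayes factor = 0.01064 / 0.11244 ≈ 0.0946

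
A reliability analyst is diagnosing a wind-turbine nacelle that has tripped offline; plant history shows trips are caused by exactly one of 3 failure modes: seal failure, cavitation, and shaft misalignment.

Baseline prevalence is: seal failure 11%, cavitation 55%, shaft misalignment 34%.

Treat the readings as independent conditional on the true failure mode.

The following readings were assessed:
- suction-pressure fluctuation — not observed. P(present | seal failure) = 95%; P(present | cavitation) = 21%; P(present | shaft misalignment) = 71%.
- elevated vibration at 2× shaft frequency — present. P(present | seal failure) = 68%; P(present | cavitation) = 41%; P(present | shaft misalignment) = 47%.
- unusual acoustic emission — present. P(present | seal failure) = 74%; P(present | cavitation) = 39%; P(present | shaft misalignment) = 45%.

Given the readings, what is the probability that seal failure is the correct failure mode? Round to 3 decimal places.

0.030

For each hypothesis, the unnormalized posterior weight is prior × product of the reading likelihoods (using 1 − P(present | H) for each absent reading):
  seal failure: 0.11 × (1 − 0.95) × 0.68 × 0.74 = 0.0027676
  cavitation: 0.55 × (1 − 0.21) × 0.41 × 0.39 = 0.069477
  shaft misalignment: 0.34 × (1 − 0.71) × 0.47 × 0.45 = 0.020854
The unnormalized weights sum to 0.093098.
P(seal failure | evidence) = 0.0027676 / 0.093098 ≈ 0.030.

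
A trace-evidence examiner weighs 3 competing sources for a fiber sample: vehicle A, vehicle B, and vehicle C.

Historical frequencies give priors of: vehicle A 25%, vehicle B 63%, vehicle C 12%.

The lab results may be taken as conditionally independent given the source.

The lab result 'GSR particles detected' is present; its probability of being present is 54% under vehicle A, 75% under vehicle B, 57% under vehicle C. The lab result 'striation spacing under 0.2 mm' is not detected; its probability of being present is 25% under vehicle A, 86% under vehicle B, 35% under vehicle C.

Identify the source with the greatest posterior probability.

vehicle A

Multiply each prior by the joint likelihood of the lab result pattern (using 1 − P(present | H) for each absent lab result):
  vehicle A: 0.25 × 0.54 × (1 − 0.25) = 0.10125
  vehicle B: 0.63 × 0.75 × (1 − 0.86) = 0.06615
  vehicle C: 0.12 × 0.57 × (1 − 0.35) = 0.04446
Marginal likelihood of the evidence = 0.21186.
P(vehicle A | evidence) ≈ 0.10125 / 0.21186 ≈ 0.478
P(vehicle B | evidence) ≈ 0.06615 / 0.21186 ≈ 0.312
P(vehicle C | evidence) ≈ 0.04446 / 0.21186 ≈ 0.210
The largest is 0.478, so vehicle A is most probable.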